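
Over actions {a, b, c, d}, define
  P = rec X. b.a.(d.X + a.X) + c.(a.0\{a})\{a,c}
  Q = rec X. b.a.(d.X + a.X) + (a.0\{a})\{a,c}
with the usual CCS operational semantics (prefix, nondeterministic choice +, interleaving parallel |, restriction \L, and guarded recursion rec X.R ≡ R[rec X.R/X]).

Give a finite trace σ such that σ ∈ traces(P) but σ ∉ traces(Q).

c

Reachable graph of P (4 states):
  s0 = rec X. b.a.(d.X + a.X) + c.(a.0\{a})\{a,c} has moves —b→ s1, —c→ s2
  s1 = a.(d.(rec X. b.a.(d.X + a.X) + c.(a.0\{a})\{a,c}) + a.(rec X. b.a.(d.X + a.X) + c.(a.0\{a})\{a,c})) has moves —a→ s3
  s2 = (a.0\{a})\{a,c} has moves (no moves)
  s3 = d.(rec X. b.a.(d.X + a.X) + c.(a.0\{a})\{a,c}) + a.(rec X. b.a.(d.X + a.X) + c.(a.0\{a})\{a,c}) has moves —a→ s0, —d→ s0
Reachable graph of Q (3 states):
  t0 = rec X. b.a.(d.X + a.X) + (a.0\{a})\{a,c} has moves —b→ t1
  t1 = a.(d.(rec X. b.a.(d.X + a.X) + (a.0\{a})\{a,c}) + a.(rec X. b.a.(d.X + a.X) + (a.0\{a})\{a,c})) has moves —a→ t2
  t2 = d.(rec X. b.a.(d.X + a.X) + (a.0\{a})\{a,c}) + a.(rec X. b.a.(d.X + a.X) + (a.0\{a})\{a,c}) has moves —a→ t0, —d→ t0
Run σ = ⟨c⟩ on P: start {s0}
  after c @ step 1: {s2}
  — P admits the full trace.
Run σ = ⟨c⟩ on Q: start {t0}
  after c @ step 1: no successor for Q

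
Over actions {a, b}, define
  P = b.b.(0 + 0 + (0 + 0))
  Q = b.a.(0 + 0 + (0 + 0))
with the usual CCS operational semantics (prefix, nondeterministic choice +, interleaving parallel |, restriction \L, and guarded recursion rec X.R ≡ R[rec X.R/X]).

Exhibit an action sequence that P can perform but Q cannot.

bb

P's transition system — 3 states:
  u0 = b.b.(0 + 0 + (0 + 0)) | —b→ u1
  u1 = b.(0 + 0 + (0 + 0)) | —b→ u2
  u2 = 0 + 0 + (0 + 0) | ∅
Q's transition system — 3 states:
  v0 = b.a.(0 + 0 + (0 + 0)) | —b→ v1
  v1 = a.(0 + 0 + (0 + 0)) | —a→ v2
  v2 = 0 + 0 + (0 + 0) | ∅
Run σ = ⟨bb⟩ on P: start {u0}
  after b @ step 1: {u1}
  after b @ step 2: {u2}
  — P admits the full trace.
Run σ = ⟨bb⟩ on Q: start {v0}
  after b @ step 1: {v1}
  after b @ step 2: ∅ (Q stuck)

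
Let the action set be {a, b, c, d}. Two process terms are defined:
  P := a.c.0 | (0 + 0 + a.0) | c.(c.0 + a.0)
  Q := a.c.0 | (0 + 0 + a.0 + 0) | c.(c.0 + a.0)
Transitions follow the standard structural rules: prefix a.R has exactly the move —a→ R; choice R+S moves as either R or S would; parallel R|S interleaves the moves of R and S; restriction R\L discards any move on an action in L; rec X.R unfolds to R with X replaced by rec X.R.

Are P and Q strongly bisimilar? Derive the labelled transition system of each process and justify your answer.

P ~ Q

P's transition system — 18 states:
  m0 = a.c.0 | (0 + 0 + a.0) | c.(c.0 + a.0) → --a--▸ m1, --a--▸ m2, --c--▸ m3
  m1 = a.c.0 | 0 | c.(c.0 + a.0) → --a--▸ m4, --c--▸ m5
  m2 = c.0 | (0 + 0 + a.0) | c.(c.0 + a.0) → --a--▸ m4, --c--▸ m6, --c--▸ m7
  m3 = a.c.0 | (0 + 0 + a.0) | (c.0 + a.0) → --a--▸ m5, --a--▸ m7, --a--▸ m8, --c--▸ m8
  m4 = c.0 | 0 | c.(c.0 + a.0) → --c--▸ m10, --c--▸ m9
  m5 = a.c.0 | 0 | (c.0 + a.0) → --a--▸ m10, --a--▸ m11, --c--▸ m11
  m6 = 0 | (0 + 0 + a.0) | c.(c.0 + a.0) → --a--▸ m9, --c--▸ m12
  m7 = c.0 | (0 + 0 + a.0) | (c.0 + a.0) → --a--▸ m10, --a--▸ m13, --c--▸ m12, --c--▸ m13
  m8 = a.c.0 | (0 + 0 + a.0) | 0 → --a--▸ m11, --a--▸ m13
  m9 = 0 | 0 | c.(c.0 + a.0) → --c--▸ m14
  m10 = c.0 | 0 | (c.0 + a.0) → --a--▸ m15, --c--▸ m14, --c--▸ m15
  m11 = a.c.0 | 0 | 0 → --a--▸ m15
  m12 = 0 | (0 + 0 + a.0) | (c.0 + a.0) → --a--▸ m14, --a--▸ m16, --c--▸ m16
  m13 = c.0 | (0 + 0 + a.0) | 0 → --a--▸ m15, --c--▸ m16
  m14 = 0 | 0 | (c.0 + a.0) → --a--▸ m17, --c--▸ m17
  m15 = c.0 | 0 | 0 → --c--▸ m17
  m16 = 0 | (0 + 0 + a.0) | 0 → --a--▸ m17
  m17 = 0 | 0 | 0 → ∅
Q's transition system — 18 states:
  n0 = a.c.0 | (0 + 0 + a.0 + 0) | c.(c.0 + a.0) → --a--▸ n1, --a--▸ n2, --c--▸ n3
  n1 = a.c.0 | 0 | c.(c.0 + a.0) → --a--▸ n4, --c--▸ n5
  n2 = c.0 | (0 + 0 + a.0 + 0) | c.(c.0 + a.0) → --a--▸ n4, --c--▸ n6, --c--▸ n7
  n3 = a.c.0 | (0 + 0 + a.0 + 0) | (c.0 + a.0) → --a--▸ n5, --a--▸ n7, --a--▸ n8, --c--▸ n8
  n4 = c.0 | 0 | c.(c.0 + a.0) → --c--▸ n10, --c--▸ n9
  n5 = a.c.0 | 0 | (c.0 + a.0) → --a--▸ n10, --a--▸ n11, --c--▸ n11
  n6 = 0 | (0 + 0 + a.0 + 0) | c.(c.0 + a.0) → --a--▸ n9, --c--▸ n12
  n7 = c.0 | (0 + 0 + a.0 + 0) | (c.0 + a.0) → --a--▸ n10, --a--▸ n13, --c--▸ n12, --c--▸ n13
  n8 = a.c.0 | (0 + 0 + a.0 + 0) | 0 → --a--▸ n11, --a--▸ n13
  n9 = 0 | 0 | c.(c.0 + a.0) → --c--▸ n14
  n10 = c.0 | 0 | (c.0 + a.0) → --a--▸ n15, --c--▸ n14, --c--▸ n15
  n11 = a.c.0 | 0 | 0 → --a--▸ n15
  n12 = 0 | (0 + 0 + a.0 + 0) | (c.0 + a.0) → --a--▸ n14, --a--▸ n16, --c--▸ n16
  n13 = c.0 | (0 + 0 + a.0 + 0) | 0 → --a--▸ n15, --c--▸ n16
  n14 = 0 | 0 | (c.0 + a.0) → --a--▸ n17, --c--▸ n17
  n15 = c.0 | 0 | 0 → --c--▸ n17
  n16 = 0 | (0 + 0 + a.0 + 0) | 0 → --a--▸ n17
  n17 = 0 | 0 | 0 → ∅
Coarsest stable partition (strong bisimilarity classes):
  B0 = {m0, n0}
  B1 = {m2, n2}
  B2 = {m7, n7}
  B3 = {m13, n13}
  B4 = {m16, n16}
  B5 = {m17, n17}
  B6 = {m15, n15}
  B7 = {m12, n12}
  B8 = {m14, n14}
  B9 = {m10, n10}
  B10 = {m4, n4}
  B11 = {m9, n9}
  B12 = {m6, n6}
  B13 = {m3, n3}
  B14 = {m8, n8}
  B15 = {m11, n11}
  B16 = {m5, n5}
  B17 = {m1, n1}
m0 ∈ B0, n0 ∈ B0 → same block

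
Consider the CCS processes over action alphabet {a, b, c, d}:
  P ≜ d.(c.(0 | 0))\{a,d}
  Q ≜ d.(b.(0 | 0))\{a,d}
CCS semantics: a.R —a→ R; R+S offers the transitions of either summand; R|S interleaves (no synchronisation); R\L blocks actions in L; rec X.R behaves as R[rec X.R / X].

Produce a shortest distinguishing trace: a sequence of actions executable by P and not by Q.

LTS(P): 3 reachable states
  s0 = d.(c.(0 | 0))\{a,d} | ··d··> s1
  s1 = (c.(0 | 0))\{a,d} | ··c··> s2
  s2 = (0 | 0)\{a,d} | (no moves)
LTS(Q): 3 reachable states
  t0 = d.(b.(0 | 0))\{a,d} | ··d··> t1
  t1 = (b.(0 | 0))\{a,d} | ··b··> t2
  t2 = (0 | 0)\{a,d} | (no moves)
Run σ = ⟨dc⟩ on P: start {s0}
  after d @ step 1: {s1}
  after c @ step 2: {s2}
  P completes σ.
Run σ = ⟨dc⟩ on Q: start {t0}
  after d @ step 1: {t1}
  after c @ step 2: ∅ (Q stuck)

dc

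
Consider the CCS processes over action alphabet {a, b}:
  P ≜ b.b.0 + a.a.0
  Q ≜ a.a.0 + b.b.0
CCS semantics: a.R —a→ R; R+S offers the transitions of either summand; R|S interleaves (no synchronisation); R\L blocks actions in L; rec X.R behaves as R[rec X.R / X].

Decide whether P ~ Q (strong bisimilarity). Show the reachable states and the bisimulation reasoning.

P's transition system — 4 states:
  p0 = b.b.0 + a.a.0 ⊢ -a-> p1, -b-> p2
  p1 = a.0 ⊢ -a-> p3
  p2 = b.0 ⊢ -b-> p3
  p3 = 0 ⊢ ∅
Q's transition system — 4 states:
  q0 = a.a.0 + b.b.0 ⊢ -a-> q1, -b-> q2
  q1 = a.0 ⊢ -a-> q3
  q2 = b.0 ⊢ -b-> q3
  q3 = 0 ⊢ ∅
Coarsest stable partition (strong bisimilarity classes):
  B0 = {p0, q0}
  B1 = {p2, q2}
  B2 = {p3, q3}
  B3 = {p1, q1}
p0 ∈ B0, q0 ∈ B0 → same block

bisimilar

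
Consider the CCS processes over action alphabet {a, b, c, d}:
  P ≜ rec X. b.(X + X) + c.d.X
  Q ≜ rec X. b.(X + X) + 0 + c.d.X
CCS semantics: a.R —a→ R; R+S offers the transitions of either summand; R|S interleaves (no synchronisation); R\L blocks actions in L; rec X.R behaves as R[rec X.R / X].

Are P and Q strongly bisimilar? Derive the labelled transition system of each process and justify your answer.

Reachable graph of P (3 states):
  m0 = rec X. b.(X + X) + c.d.X → --b--▸ m1, --c--▸ m2
  m1 = (rec X. b.(X + X) + c.d.X) + (rec X. b.(X + X) + c.d.X) → --b--▸ m1, --c--▸ m2
  m2 = d.(rec X. b.(X + X) + c.d.X) → --d--▸ m0
Reachable graph of Q (3 states):
  n0 = rec X. b.(X + X) + 0 + c.d.X → --b--▸ n1, --c--▸ n2
  n1 = (rec X. b.(X + X) + 0 + c.d.X) + (rec X. b.(X + X) + 0 + c.d.X) → --b--▸ n1, --c--▸ n2
  n2 = d.(rec X. b.(X + X) + 0 + c.d.X) → --d--▸ n0
Partition-refinement fixed point:
  B0 = {m0, m1, n0, n1}
  B1 = {m2, n2}
m0 ∈ B0, n0 ∈ B0 → same block

P ~ Q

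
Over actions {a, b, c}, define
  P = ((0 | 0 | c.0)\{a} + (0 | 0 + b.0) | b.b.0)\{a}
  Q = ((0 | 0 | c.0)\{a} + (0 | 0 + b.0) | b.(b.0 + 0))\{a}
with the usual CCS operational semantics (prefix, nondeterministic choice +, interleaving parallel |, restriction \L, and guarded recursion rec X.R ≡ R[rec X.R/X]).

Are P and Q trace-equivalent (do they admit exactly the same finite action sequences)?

trace-equivalent

P's transition system — 7 states:
  m0 = ((0 | 0 | c.0)\{a} + (0 | 0 + b.0) | b.b.0)\{a} | ··b··> m1, ··b··> m2, ··c··> m3
  m1 = ((0 | 0 + b.0) | b.0)\{a} | ··b··> m4, ··b··> m5
  m2 = (0 | b.b.0)\{a} | ··b··> m5
  m3 = (0 | 0 | 0)\{a}\{a} | (no moves)
  m4 = ((0 | 0 + b.0) | 0)\{a} | ··b··> m6
  m5 = (0 | b.0)\{a} | ··b··> m6
  m6 = (0 | 0)\{a} | (no moves)
Q's transition system — 7 states:
  n0 = ((0 | 0 | c.0)\{a} + (0 | 0 + b.0) | b.(b.0 + 0))\{a} | ··b··> n1, ··b··> n2, ··c··> n3
  n1 = ((0 | 0 + b.0) | (b.0 + 0))\{a} | ··b··> n4, ··b··> n5
  n2 = (0 | b.(b.0 + 0))\{a} | ··b··> n5
  n3 = (0 | 0 | 0)\{a}\{a} | (no moves)
  n4 = ((0 | 0 + b.0) | 0)\{a} | ··b··> n6
  n5 = (0 | (b.0 + 0))\{a} | ··b··> n6
  n6 = (0 | 0)\{a} | (no moves)
Coarsest stable partition (strong bisimilarity classes):
  B0 = {m0, n0}
  B1 = {m3, m6, n3, n6}
  B2 = {m1, m2, n1, n2}
  B3 = {m4, m5, n4, n5}
m0 ∈ B0, n0 ∈ B0 → same block
Bisimilar ⇒ trace-equivalent.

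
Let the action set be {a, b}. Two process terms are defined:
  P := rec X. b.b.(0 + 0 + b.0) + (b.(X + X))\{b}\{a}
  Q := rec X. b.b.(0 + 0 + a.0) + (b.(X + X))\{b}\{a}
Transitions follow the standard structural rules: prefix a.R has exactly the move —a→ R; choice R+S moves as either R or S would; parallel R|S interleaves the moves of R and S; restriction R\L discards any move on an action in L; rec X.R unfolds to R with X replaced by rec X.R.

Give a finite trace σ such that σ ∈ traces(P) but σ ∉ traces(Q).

Reachable graph of P (4 states):
  u0 = rec X. b.b.(0 + 0 + b.0) + (b.(X + X))\{b}\{a} | --b--▸ u1
  u1 = b.(0 + 0 + b.0) | --b--▸ u2
  u2 = 0 + 0 + b.0 | --b--▸ u3
  u3 = 0 | deadlocked
Reachable graph of Q (4 states):
  v0 = rec X. b.b.(0 + 0 + a.0) + (b.(X + X))\{b}\{a} | --b--▸ v1
  v1 = b.(0 + 0 + a.0) | --b--▸ v2
  v2 = 0 + 0 + a.0 | --a--▸ v3
  v3 = 0 | deadlocked
Executing bbb from P (initial set {u0}):
  after b @ step 1: {u1}
  after b @ step 2: {u2}
  after b @ step 3: {u3}
  — P admits the full trace.
Executing bbb from Q (initial set {v0}):
  after b @ step 1: {v1}
  after b @ step 2: {v2}
  after b @ step 3: ∅  — Q cannot continue

bbb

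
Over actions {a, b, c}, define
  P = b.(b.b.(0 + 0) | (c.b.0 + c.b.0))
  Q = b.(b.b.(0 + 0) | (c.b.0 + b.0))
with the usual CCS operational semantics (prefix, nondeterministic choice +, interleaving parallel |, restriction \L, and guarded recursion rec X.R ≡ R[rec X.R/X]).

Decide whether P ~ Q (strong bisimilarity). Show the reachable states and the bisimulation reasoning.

Reachable graph of P (10 states):
  s0 = b.(b.b.(0 + 0) | (c.b.0 + c.b.0)) | -b-> s1
  s1 = b.b.(0 + 0) | (c.b.0 + c.b.0) | -b-> s2, -c-> s3
  s2 = b.(0 + 0) | (c.b.0 + c.b.0) | -b-> s4, -c-> s5
  s3 = b.b.(0 + 0) | b.0 | -b-> s5, -b-> s6
  s4 = (0 + 0) | (c.b.0 + c.b.0) | -c-> s7
  s5 = b.(0 + 0) | b.0 | -b-> s7, -b-> s8
  s6 = b.b.(0 + 0) | 0 | -b-> s8
  s7 = (0 + 0) | b.0 | -b-> s9
  s8 = b.(0 + 0) | 0 | -b-> s9
  s9 = (0 + 0) | 0 | (no moves)
Reachable graph of Q (10 states):
  t0 = b.(b.b.(0 + 0) | (c.b.0 + b.0)) | -b-> t1
  t1 = b.b.(0 + 0) | (c.b.0 + b.0) | -b-> t2, -b-> t3, -c-> t4
  t2 = b.(0 + 0) | (c.b.0 + b.0) | -b-> t5, -b-> t6, -c-> t7
  t3 = b.b.(0 + 0) | 0 | -b-> t6
  t4 = b.b.(0 + 0) | b.0 | -b-> t3, -b-> t7
  t5 = (0 + 0) | (c.b.0 + b.0) | -b-> t8, -c-> t9
  t6 = b.(0 + 0) | 0 | -b-> t8
  t7 = b.(0 + 0) | b.0 | -b-> t6, -b-> t9
  t8 = (0 + 0) | 0 | (no moves)
  t9 = (0 + 0) | b.0 | -b-> t8
Coarsest stable partition (strong bisimilarity classes):
  B0 = {s0}
  B1 = {s1}
  B2 = {s3, t4}
  B3 = {s5, s6, t3, t7}
  B4 = {s7, s8, t6, t9}
  B5 = {s9, t8}
  B6 = {s2}
  B7 = {s4}
  B8 = {t0}
  B9 = {t1}
  B10 = {t2}
  B11 = {t5}
s0 ∈ B0, t0 ∈ B8 → different blocks

P ≁ Q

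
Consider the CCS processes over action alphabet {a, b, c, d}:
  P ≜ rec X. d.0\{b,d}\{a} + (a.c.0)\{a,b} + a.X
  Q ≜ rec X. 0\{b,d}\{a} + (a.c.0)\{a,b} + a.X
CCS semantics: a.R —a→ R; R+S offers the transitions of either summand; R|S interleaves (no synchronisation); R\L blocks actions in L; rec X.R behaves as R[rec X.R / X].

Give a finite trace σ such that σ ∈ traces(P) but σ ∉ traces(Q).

d

P's transition system — 2 states:
  u0 = rec X. d.0\{b,d}\{a} + (a.c.0)\{a,b} + a.X | —a→ u0, —d→ u1
  u1 = 0\{b,d}\{a} | (no moves)
Q's transition system — 1 states:
  v0 = rec X. 0\{b,d}\{a} + (a.c.0)\{a,b} + a.X | —a→ v0
Trace ⟨d⟩ through P, begin at {u0}:
  [1] d ⇒ {u1}
  P completes σ.
Trace ⟨d⟩ through Q, begin at {v0}:
  [1] d ⇒ ∅ (Q stuck)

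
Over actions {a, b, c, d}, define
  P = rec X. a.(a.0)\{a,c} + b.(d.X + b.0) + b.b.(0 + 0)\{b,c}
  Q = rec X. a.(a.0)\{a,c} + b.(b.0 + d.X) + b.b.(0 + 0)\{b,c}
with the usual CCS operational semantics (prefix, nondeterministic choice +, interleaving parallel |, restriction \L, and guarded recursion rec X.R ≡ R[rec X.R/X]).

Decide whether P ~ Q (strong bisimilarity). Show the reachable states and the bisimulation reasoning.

LTS(P): 6 reachable states
  s0 = rec X. a.(a.0)\{a,c} + b.(d.X + b.0) + b.b.(0 + 0)\{b,c} | ··a··> s1, ··b··> s2, ··b··> s3
  s1 = (a.0)\{a,c} | stopped
  s2 = b.(0 + 0)\{b,c} | ··b··> s4
  s3 = d.(rec X. a.(a.0)\{a,c} + b.(d.X + b.0) + b.b.(0 + 0)\{b,c}) + b.0 | ··b··> s5, ··d··> s0
  s4 = (0 + 0)\{b,c} | stopped
  s5 = 0 | stopped
LTS(Q): 6 reachable states
  t0 = rec X. a.(a.0)\{a,c} + b.(b.0 + d.X) + b.b.(0 + 0)\{b,c} | ··a··> t1, ··b··> t2, ··b··> t3
  t1 = (a.0)\{a,c} | stopped
  t2 = b.(0 + 0)\{b,c} | ··b··> t4
  t3 = b.0 + d.(rec X. a.(a.0)\{a,c} + b.(b.0 + d.X) + b.b.(0 + 0)\{b,c}) | ··b··> t5, ··d··> t0
  t4 = (0 + 0)\{b,c} | stopped
  t5 = 0 | stopped
Coarsest stable partition (strong bisimilarity classes):
  B0 = {s0, t0}
  B1 = {s3, t3}
  B2 = {s1, s4, s5, t1, t4, t5}
  B3 = {s2, t2}
s0 ∈ B0, t0 ∈ B0 → same block

YES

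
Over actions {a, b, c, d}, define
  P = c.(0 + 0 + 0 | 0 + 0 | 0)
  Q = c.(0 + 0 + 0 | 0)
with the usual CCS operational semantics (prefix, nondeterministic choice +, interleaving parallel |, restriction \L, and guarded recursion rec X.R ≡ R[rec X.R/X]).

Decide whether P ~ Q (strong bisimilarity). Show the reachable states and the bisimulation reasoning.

YES

P's transition system — 2 states:
  p0 = c.(0 + 0 + 0 | 0 + 0 | 0) has moves ··c··> p1
  p1 = 0 + 0 + 0 | 0 + 0 | 0 has moves deadlocked
Q's transition system — 2 states:
  q0 = c.(0 + 0 + 0 | 0) has moves ··c··> q1
  q1 = 0 + 0 + 0 | 0 has moves deadlocked
Bisimilarity quotient blocks:
  B0 = {p0, q0}
  B1 = {p1, q1}
p0 ∈ B0, q0 ∈ B0 → same block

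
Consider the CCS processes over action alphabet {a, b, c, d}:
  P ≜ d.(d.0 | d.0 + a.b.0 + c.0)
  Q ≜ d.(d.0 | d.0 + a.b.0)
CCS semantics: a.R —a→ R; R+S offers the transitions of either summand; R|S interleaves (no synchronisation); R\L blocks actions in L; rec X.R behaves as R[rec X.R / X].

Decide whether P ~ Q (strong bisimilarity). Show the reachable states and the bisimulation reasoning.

P's transition system — 7 states:
  m0 = d.(d.0 | d.0 + a.b.0 + c.0) | =d=> m1
  m1 = d.0 | d.0 + a.b.0 + c.0 | =a=> m2, =c=> m3, =d=> m4, =d=> m5
  m2 = b.0 | =b=> m3
  m3 = 0 | ∅
  m4 = 0 | d.0 | =d=> m6
  m5 = d.0 | 0 | =d=> m6
  m6 = 0 | 0 | ∅
Q's transition system — 7 states:
  n0 = d.(d.0 | d.0 + a.b.0) | =d=> n1
  n1 = d.0 | d.0 + a.b.0 | =a=> n2, =d=> n3, =d=> n4
  n2 = b.0 | =b=> n5
  n3 = 0 | d.0 | =d=> n6
  n4 = d.0 | 0 | =d=> n6
  n5 = 0 | ∅
  n6 = 0 | 0 | ∅
Partition-refinement fixed point:
  B0 = {m0}
  B1 = {m1}
  B2 = {m2, n2}
  B3 = {m3, m6, n5, n6}
  B4 = {m4, m5, n3, n4}
  B5 = {n0}
  B6 = {n1}
m0 ∈ B0, n0 ∈ B5 → different blocks

not bisimilar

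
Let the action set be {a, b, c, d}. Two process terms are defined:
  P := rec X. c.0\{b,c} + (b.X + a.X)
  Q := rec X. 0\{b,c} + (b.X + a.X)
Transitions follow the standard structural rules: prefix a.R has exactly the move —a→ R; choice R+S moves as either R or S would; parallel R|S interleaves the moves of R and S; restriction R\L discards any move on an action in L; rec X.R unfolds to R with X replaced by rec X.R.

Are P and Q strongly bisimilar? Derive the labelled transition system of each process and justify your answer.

NO

Reachable graph of P (2 states):
  s0 = rec X. c.0\{b,c} + (b.X + a.X) ⊢ ··a··> s0, ··b··> s0, ··c··> s1
  s1 = 0\{b,c} ⊢ deadlocked
Reachable graph of Q (1 states):
  t0 = rec X. 0\{b,c} + (b.X + a.X) ⊢ ··a··> t0, ··b··> t0
Bisimilarity quotient blocks:
  B0 = {s0}
  B1 = {s1}
  B2 = {t0}
s0 ∈ B0, t0 ∈ B2 → different blocks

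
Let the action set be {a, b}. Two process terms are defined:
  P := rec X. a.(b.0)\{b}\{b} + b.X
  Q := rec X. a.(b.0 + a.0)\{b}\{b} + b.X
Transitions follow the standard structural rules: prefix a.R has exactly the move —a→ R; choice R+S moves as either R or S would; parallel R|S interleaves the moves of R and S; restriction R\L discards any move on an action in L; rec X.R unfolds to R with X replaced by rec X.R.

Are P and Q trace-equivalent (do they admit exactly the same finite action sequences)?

trace-distinct — witness ⟨aa⟩

LTS(P): 2 reachable states
  u0 = rec X. a.(b.0)\{b}\{b} + b.X has moves --a--▸ u1, --b--▸ u0
  u1 = (b.0)\{b}\{b} has moves ·
LTS(Q): 3 reachable states
  v0 = rec X. a.(b.0 + a.0)\{b}\{b} + b.X has moves --a--▸ v1, --b--▸ v0
  v1 = (b.0 + a.0)\{b}\{b} has moves --a--▸ v2
  v2 = 0\{b}\{b} has moves ·
Trace ⟨aa⟩ through Q, begin at {v0}:
  [1] a ⇒ {v1}
  [2] a ⇒ {v2}
  ✓ Q
Trace ⟨aa⟩ through P, begin at {u0}:
  [1] a ⇒ {u1}
  [2] a ⇒ no successor for P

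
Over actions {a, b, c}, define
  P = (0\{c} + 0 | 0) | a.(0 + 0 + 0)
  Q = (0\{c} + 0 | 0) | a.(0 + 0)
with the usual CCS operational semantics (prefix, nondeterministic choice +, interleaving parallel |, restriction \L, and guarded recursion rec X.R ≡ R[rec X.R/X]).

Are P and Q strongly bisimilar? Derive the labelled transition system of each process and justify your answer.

YES

P's transition system — 2 states:
  p0 = (0\{c} + 0 | 0) | a.(0 + 0 + 0) → -a-> p1
  p1 = (0\{c} + 0 | 0) | (0 + 0 + 0) → stopped
Q's transition system — 2 states:
  q0 = (0\{c} + 0 | 0) | a.(0 + 0) → -a-> q1
  q1 = (0\{c} + 0 | 0) | (0 + 0) → stopped
Coarsest stable partition (strong bisimilarity classes):
  B0 = {p0, q0}
  B1 = {p1, q1}
p0 ∈ B0, q0 ∈ B0 → same block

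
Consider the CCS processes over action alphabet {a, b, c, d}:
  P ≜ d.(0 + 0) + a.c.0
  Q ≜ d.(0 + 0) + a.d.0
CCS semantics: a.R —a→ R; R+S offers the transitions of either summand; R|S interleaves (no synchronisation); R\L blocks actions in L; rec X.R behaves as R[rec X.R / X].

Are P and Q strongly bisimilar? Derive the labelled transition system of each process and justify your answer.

LTS(P): 4 reachable states
  s0 = d.(0 + 0) + a.c.0 → ··a··> s1, ··d··> s2
  s1 = c.0 → ··c··> s3
  s2 = 0 + 0 → ∅
  s3 = 0 → ∅
LTS(Q): 4 reachable states
  t0 = d.(0 + 0) + a.d.0 → ··a··> t1, ··d··> t2
  t1 = d.0 → ··d··> t3
  t2 = 0 + 0 → ∅
  t3 = 0 → ∅
Coarsest stable partition (strong bisimilarity classes):
  B0 = {s0}
  B1 = {s2, s3, t2, t3}
  B2 = {s1}
  B3 = {t0}
  B4 = {t1}
s0 ∈ B0, t0 ∈ B3 → different blocks

not bisimilar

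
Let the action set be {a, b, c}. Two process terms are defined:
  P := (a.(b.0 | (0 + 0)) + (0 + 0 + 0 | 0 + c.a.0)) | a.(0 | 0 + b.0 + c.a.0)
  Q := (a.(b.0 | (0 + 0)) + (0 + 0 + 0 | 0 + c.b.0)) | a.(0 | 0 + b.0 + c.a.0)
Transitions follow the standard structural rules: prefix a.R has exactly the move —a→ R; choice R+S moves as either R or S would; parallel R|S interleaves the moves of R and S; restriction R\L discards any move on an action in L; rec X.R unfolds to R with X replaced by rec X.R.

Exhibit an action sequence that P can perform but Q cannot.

P's transition system — 20 states:
  p0 = (a.(b.0 | (0 + 0)) + (0 + 0 + 0 | 0 + c.a.0)) | a.(0 | 0 + b.0 + c.a.0) :: ··a··> p1, ··a··> p2, ··c··> p3
  p1 = (a.(b.0 | (0 + 0)) + (0 + 0 + 0 | 0 + c.a.0)) | (0 | 0 + b.0 + c.a.0) :: ··a··> p4, ··b··> p5, ··c··> p6, ··c··> p7
  p2 = b.0 | (0 + 0) | a.(0 | 0 + b.0 + c.a.0) :: ··a··> p4, ··b··> p8
  p3 = a.0 | a.(0 | 0 + b.0 + c.a.0) :: ··a··> p7, ··a··> p9
  p4 = b.0 | (0 + 0) | (0 | 0 + b.0 + c.a.0) :: ··b··> p10, ··b··> p11, ··c··> p12
  p5 = (a.(b.0 | (0 + 0)) + (0 + 0 + 0 | 0 + c.a.0)) | 0 :: ··a··> p11, ··c··> p13
  p6 = (a.(b.0 | (0 + 0)) + (0 + 0 + 0 | 0 + c.a.0)) | a.0 :: ··a··> p12, ··a··> p5, ··c··> p14
  p7 = a.0 | (0 | 0 + b.0 + c.a.0) :: ··a··> p15, ··b··> p13, ··c··> p14
  p8 = 0 | (0 + 0) | a.(0 | 0 + b.0 + c.a.0) :: ··a··> p10
  p9 = 0 | a.(0 | 0 + b.0 + c.a.0) :: ··a··> p15
  p10 = 0 | (0 + 0) | (0 | 0 + b.0 + c.a.0) :: ··b··> p16, ··c··> p17
  p11 = b.0 | (0 + 0) | 0 :: ··b··> p16
  p12 = b.0 | (0 + 0) | a.0 :: ··a··> p11, ··b··> p17
  p13 = a.0 | 0 :: ··a··> p18
  p14 = a.0 | a.0 :: ··a··> p13, ··a··> p19
  p15 = 0 | (0 | 0 + b.0 + c.a.0) :: ··b··> p18, ··c··> p19
  p16 = 0 | (0 + 0) | 0 :: deadlocked
  p17 = 0 | (0 + 0) | a.0 :: ··a··> p16
  p18 = 0 | 0 :: deadlocked
  p19 = 0 | a.0 :: ··a··> p18
Q's transition system — 20 states:
  q0 = (a.(b.0 | (0 + 0)) + (0 + 0 + 0 | 0 + c.b.0)) | a.(0 | 0 + b.0 + c.a.0) :: ··a··> q1, ··a··> q2, ··c··> q3
  q1 = (a.(b.0 | (0 + 0)) + (0 + 0 + 0 | 0 + c.b.0)) | (0 | 0 + b.0 + c.a.0) :: ··a··> q4, ··b··> q5, ··c··> q6, ··c··> q7
  q2 = b.0 | (0 + 0) | a.(0 | 0 + b.0 + c.a.0) :: ··a··> q4, ··b··> q8
  q3 = b.0 | a.(0 | 0 + b.0 + c.a.0) :: ··a··> q7, ··b··> q9
  q4 = b.0 | (0 + 0) | (0 | 0 + b.0 + c.a.0) :: ··b··> q10, ··b··> q11, ··c··> q12
  q5 = (a.(b.0 | (0 + 0)) + (0 + 0 + 0 | 0 + c.b.0)) | 0 :: ··a··> q11, ··c··> q13
  q6 = (a.(b.0 | (0 + 0)) + (0 + 0 + 0 | 0 + c.b.0)) | a.0 :: ··a··> q12, ··a··> q5, ··c··> q14
  q7 = b.0 | (0 | 0 + b.0 + c.a.0) :: ··b··> q13, ··b··> q15, ··c··> q14
  q8 = 0 | (0 + 0) | a.(0 | 0 + b.0 + c.a.0) :: ··a··> q10
  q9 = 0 | a.(0 | 0 + b.0 + c.a.0) :: ··a··> q15
  q10 = 0 | (0 + 0) | (0 | 0 + b.0 + c.a.0) :: ··b··> q16, ··c··> q17
  q11 = b.0 | (0 + 0) | 0 :: ··b··> q16
  q12 = b.0 | (0 + 0) | a.0 :: ··a··> q11, ··b··> q17
  q13 = b.0 | 0 :: ··b··> q18
  q14 = b.0 | a.0 :: ··a··> q13, ··b··> q19
  q15 = 0 | (0 | 0 + b.0 + c.a.0) :: ··b··> q18, ··c··> q19
  q16 = 0 | (0 + 0) | 0 :: deadlocked
  q17 = 0 | (0 + 0) | a.0 :: ··a··> q16
  q18 = 0 | 0 :: deadlocked
  q19 = 0 | a.0 :: ··a··> q18
Run σ = ⟨caa⟩ on P: start {p0}
  [1] c ⇒ {p3}
  [2] a ⇒ {p7, p9}
  [3] a ⇒ {p15}
  ✓ P
Run σ = ⟨caa⟩ on Q: start {q0}
  [1] c ⇒ {q3}
  [2] a ⇒ {q7}
  [3] a ⇒ no successor for Q

caa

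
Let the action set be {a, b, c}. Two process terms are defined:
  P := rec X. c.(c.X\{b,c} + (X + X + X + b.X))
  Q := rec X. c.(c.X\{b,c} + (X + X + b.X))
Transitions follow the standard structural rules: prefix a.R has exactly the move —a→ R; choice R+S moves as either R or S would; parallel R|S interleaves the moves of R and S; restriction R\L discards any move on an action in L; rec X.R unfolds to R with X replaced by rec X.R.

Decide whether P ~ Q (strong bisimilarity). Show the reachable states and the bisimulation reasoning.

Reachable graph of P (3 states):
  u0 = rec X. c.(c.X\{b,c} + (X + X + X + b.X)) ⊢ ··c··> u1
  u1 = c.(rec X. c.(c.X\{b,c} + (X + X + X + b.X)))\{b,c} + ((rec X. c.(c.X\{b,c} + (X + X + X + b.X))) + (rec X. c.(c.X\{b,c} + (X + X + X + b.X))) + (rec X. c.(c.X\{b,c} + (X + X + X + b.X))) + b.(rec X. c.(c.X\{b,c} + (X + X + X + b.X)))) ⊢ ··b··> u0, ··c··> u1, ··c··> u2
  u2 = (rec X. c.(c.X\{b,c} + (X + X + X + b.X)))\{b,c} ⊢ (no moves)
Reachable graph of Q (3 states):
  v0 = rec X. c.(c.X\{b,c} + (X + X + b.X)) ⊢ ··c··> v1
  v1 = c.(rec X. c.(c.X\{b,c} + (X + X + b.X)))\{b,c} + ((rec X. c.(c.X\{b,c} + (X + X + b.X))) + (rec X. c.(c.X\{b,c} + (X + X + b.X))) + b.(rec X. c.(c.X\{b,c} + (X + X + b.X)))) ⊢ ··b··> v0, ··c··> v1, ··c··> v2
  v2 = (rec X. c.(c.X\{b,c} + (X + X + b.X)))\{b,c} ⊢ (no moves)
Partition-refinement fixed point:
  B0 = {u0, v0}
  B1 = {u1, v1}
  B2 = {u2, v2}
u0 ∈ B0, v0 ∈ B0 → same block

YES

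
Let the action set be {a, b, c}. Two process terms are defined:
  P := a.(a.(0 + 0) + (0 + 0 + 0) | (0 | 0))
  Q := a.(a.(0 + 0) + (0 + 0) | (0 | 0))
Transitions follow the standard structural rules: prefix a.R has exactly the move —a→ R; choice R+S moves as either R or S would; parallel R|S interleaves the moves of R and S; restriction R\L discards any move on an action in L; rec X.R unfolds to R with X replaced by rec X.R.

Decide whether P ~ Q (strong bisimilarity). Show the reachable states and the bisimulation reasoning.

LTS(P): 3 reachable states
  u0 = a.(a.(0 + 0) + (0 + 0 + 0) | (0 | 0)) :: —a→ u1
  u1 = a.(0 + 0) + (0 + 0 + 0) | (0 | 0) :: —a→ u2
  u2 = 0 + 0 :: ∅
LTS(Q): 3 reachable states
  v0 = a.(a.(0 + 0) + (0 + 0) | (0 | 0)) :: —a→ v1
  v1 = a.(0 + 0) + (0 + 0) | (0 | 0) :: —a→ v2
  v2 = 0 + 0 :: ∅
Partition-refinement fixed point:
  B0 = {u0, v0}
  B1 = {u1, v1}
  B2 = {u2, v2}
u0 ∈ B0, v0 ∈ B0 → same block

P ~ Q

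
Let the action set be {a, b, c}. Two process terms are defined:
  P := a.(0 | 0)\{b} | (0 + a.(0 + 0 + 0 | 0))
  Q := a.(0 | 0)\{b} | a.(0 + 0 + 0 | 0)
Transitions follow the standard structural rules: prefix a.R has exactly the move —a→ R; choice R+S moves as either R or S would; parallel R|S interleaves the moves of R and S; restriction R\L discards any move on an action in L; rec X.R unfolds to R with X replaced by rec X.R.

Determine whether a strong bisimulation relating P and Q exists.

P's transition system — 4 states:
  s0 = a.(0 | 0)\{b} | (0 + a.(0 + 0 + 0 | 0)) ⊢ -a-> s1, -a-> s2
  s1 = (0 | 0)\{b} | (0 + a.(0 + 0 + 0 | 0)) ⊢ -a-> s3
  s2 = a.(0 | 0)\{b} | (0 + 0 + 0 | 0) ⊢ -a-> s3
  s3 = (0 | 0)\{b} | (0 + 0 + 0 | 0) ⊢ deadlocked
Q's transition system — 4 states:
  t0 = a.(0 | 0)\{b} | a.(0 + 0 + 0 | 0) ⊢ -a-> t1, -a-> t2
  t1 = (0 | 0)\{b} | a.(0 + 0 + 0 | 0) ⊢ -a-> t3
  t2 = a.(0 | 0)\{b} | (0 + 0 + 0 | 0) ⊢ -a-> t3
  t3 = (0 | 0)\{b} | (0 + 0 + 0 | 0) ⊢ deadlocked
Coarsest stable partition (strong bisimilarity classes):
  B0 = {s0, t0}
  B1 = {s1, s2, t1, t2}
  B2 = {s3, t3}
s0 ∈ B0, t0 ∈ B0 → same block

P ~ Q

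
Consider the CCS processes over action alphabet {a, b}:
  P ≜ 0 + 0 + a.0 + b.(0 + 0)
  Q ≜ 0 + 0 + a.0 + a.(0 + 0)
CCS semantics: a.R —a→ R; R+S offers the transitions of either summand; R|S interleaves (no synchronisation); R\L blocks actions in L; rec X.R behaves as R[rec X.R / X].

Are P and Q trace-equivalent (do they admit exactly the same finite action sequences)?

LTS(P): 3 reachable states
  s0 = 0 + 0 + a.0 + b.(0 + 0) :: ··a··> s1, ··b··> s2
  s1 = 0 :: (no moves)
  s2 = 0 + 0 :: (no moves)
LTS(Q): 3 reachable states
  t0 = 0 + 0 + a.0 + a.(0 + 0) :: ··a··> t1, ··a··> t2
  t1 = 0 :: (no moves)
  t2 = 0 + 0 :: (no moves)
Run σ = ⟨b⟩ on P: start {s0}
  step 1 (b): {s2}
  P completes σ.
Run σ = ⟨b⟩ on Q: start {t0}
  step 1 (b): ∅ (Q stuck)

trace-distinct — witness ⟨b⟩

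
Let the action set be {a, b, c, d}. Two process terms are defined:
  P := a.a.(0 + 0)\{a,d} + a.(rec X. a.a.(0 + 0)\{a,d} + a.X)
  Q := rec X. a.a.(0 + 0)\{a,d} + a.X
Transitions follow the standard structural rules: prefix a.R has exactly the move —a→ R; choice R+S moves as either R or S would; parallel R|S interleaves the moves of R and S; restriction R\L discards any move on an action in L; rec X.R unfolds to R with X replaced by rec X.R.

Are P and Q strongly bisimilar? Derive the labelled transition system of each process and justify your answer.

bisimilar

P's transition system — 4 states:
  u0 = a.a.(0 + 0)\{a,d} + a.(rec X. a.a.(0 + 0)\{a,d} + a.X) ⊢ --a--▸ u1, --a--▸ u2
  u1 = a.(0 + 0)\{a,d} ⊢ --a--▸ u3
  u2 = rec X. a.a.(0 + 0)\{a,d} + a.X ⊢ --a--▸ u1, --a--▸ u2
  u3 = (0 + 0)\{a,d} ⊢ ∅
Q's transition system — 3 states:
  v0 = rec X. a.a.(0 + 0)\{a,d} + a.X ⊢ --a--▸ v0, --a--▸ v1
  v1 = a.(0 + 0)\{a,d} ⊢ --a--▸ v2
  v2 = (0 + 0)\{a,d} ⊢ ∅
Bisimilarity quotient blocks:
  B0 = {u0, u2, v0}
  B1 = {u1, v1}
  B2 = {u3, v2}
u0 ∈ B0, v0 ∈ B0 → same block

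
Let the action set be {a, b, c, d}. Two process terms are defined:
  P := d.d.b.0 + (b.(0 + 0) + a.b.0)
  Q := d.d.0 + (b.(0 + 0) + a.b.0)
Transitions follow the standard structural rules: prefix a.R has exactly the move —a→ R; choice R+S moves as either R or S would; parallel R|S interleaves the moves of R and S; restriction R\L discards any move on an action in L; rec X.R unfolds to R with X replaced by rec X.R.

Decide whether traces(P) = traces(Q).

NO — witness ⟨ddb⟩

P's transition system — 5 states:
  p0 = d.d.b.0 + (b.(0 + 0) + a.b.0) → ··a··> p1, ··b··> p2, ··d··> p3
  p1 = b.0 → ··b··> p4
  p2 = 0 + 0 → ∅
  p3 = d.b.0 → ··d··> p1
  p4 = 0 → ∅
Q's transition system — 5 states:
  q0 = d.d.0 + (b.(0 + 0) + a.b.0) → ··a··> q1, ··b··> q2, ··d··> q3
  q1 = b.0 → ··b··> q4
  q2 = 0 + 0 → ∅
  q3 = d.0 → ··d··> q4
  q4 = 0 → ∅
Run σ = ⟨ddb⟩ on P: start {p0}
  [1] d ⇒ {p3}
  [2] d ⇒ {p1}
  [3] b ⇒ {p4}
  ✓ P
Run σ = ⟨ddb⟩ on Q: start {q0}
  [1] d ⇒ {q3}
  [2] d ⇒ {q4}
  [3] b ⇒ no successor for Q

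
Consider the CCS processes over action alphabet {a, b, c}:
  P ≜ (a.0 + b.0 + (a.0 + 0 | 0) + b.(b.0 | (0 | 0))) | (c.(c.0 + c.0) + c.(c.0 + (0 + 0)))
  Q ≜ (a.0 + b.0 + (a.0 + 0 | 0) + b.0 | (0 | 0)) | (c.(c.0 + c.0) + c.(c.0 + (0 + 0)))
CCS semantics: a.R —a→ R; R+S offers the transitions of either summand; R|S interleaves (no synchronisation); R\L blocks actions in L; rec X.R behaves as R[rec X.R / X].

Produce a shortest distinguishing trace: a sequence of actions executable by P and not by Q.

P's transition system — 16 states:
  s0 = (a.0 + b.0 + (a.0 + 0 | 0) + b.(b.0 | (0 | 0))) | (c.(c.0 + c.0) + c.(c.0 + (0 + 0))) → ··a··> s1, ··b··> s1, ··b··> s2, ··c··> s3, ··c··> s4
  s1 = 0 | (c.(c.0 + c.0) + c.(c.0 + (0 + 0))) → ··c··> s5, ··c··> s6
  s2 = b.0 | (0 | 0) | (c.(c.0 + c.0) + c.(c.0 + (0 + 0))) → ··b··> s7, ··c··> s8, ··c··> s9
  s3 = (a.0 + b.0 + (a.0 + 0 | 0) + b.(b.0 | (0 | 0))) | (c.0 + (0 + 0)) → ··a··> s5, ··b··> s5, ··b··> s8, ··c··> s10
  s4 = (a.0 + b.0 + (a.0 + 0 | 0) + b.(b.0 | (0 | 0))) | (c.0 + c.0) → ··a··> s6, ··b··> s6, ··b··> s9, ··c··> s10
  s5 = 0 | (c.0 + (0 + 0)) → ··c··> s11
  s6 = 0 | (c.0 + c.0) → ··c··> s11
  s7 = 0 | (0 | 0) | (c.(c.0 + c.0) + c.(c.0 + (0 + 0))) → ··c··> s12, ··c··> s13
  s8 = b.0 | (0 | 0) | (c.0 + (0 + 0)) → ··b··> s12, ··c··> s14
  s9 = b.0 | (0 | 0) | (c.0 + c.0) → ··b··> s13, ··c··> s14
  s10 = (a.0 + b.0 + (a.0 + 0 | 0) + b.(b.0 | (0 | 0))) | 0 → ··a··> s11, ··b··> s11, ··b··> s14
  s11 = 0 | 0 → stopped
  s12 = 0 | (0 | 0) | (c.0 + (0 + 0)) → ··c··> s15
  s13 = 0 | (0 | 0) | (c.0 + c.0) → ··c··> s15
  s14 = b.0 | (0 | 0) | 0 → ··b··> s15
  s15 = 0 | (0 | 0) | 0 → stopped
Q's transition system — 12 states:
  t0 = (a.0 + b.0 + (a.0 + 0 | 0) + b.0 | (0 | 0)) | (c.(c.0 + c.0) + c.(c.0 + (0 + 0))) → ··a··> t1, ··b··> t1, ··b··> t2, ··c··> t3, ··c··> t4
  t1 = 0 | (c.(c.0 + c.0) + c.(c.0 + (0 + 0))) → ··c··> t5, ··c··> t6
  t2 = 0 | (0 | 0) | (c.(c.0 + c.0) + c.(c.0 + (0 + 0))) → ··c··> t7, ··c··> t8
  t3 = (a.0 + b.0 + (a.0 + 0 | 0) + b.0 | (0 | 0)) | (c.0 + (0 + 0)) → ··a··> t5, ··b··> t5, ··b··> t7, ··c··> t9
  t4 = (a.0 + b.0 + (a.0 + 0 | 0) + b.0 | (0 | 0)) | (c.0 + c.0) → ··a··> t6, ··b··> t6, ··b··> t8, ··c··> t9
  t5 = 0 | (c.0 + (0 + 0)) → ··c··> t10
  t6 = 0 | (c.0 + c.0) → ··c··> t10
  t7 = 0 | (0 | 0) | (c.0 + (0 + 0)) → ··c··> t11
  t8 = 0 | (0 | 0) | (c.0 + c.0) → ··c··> t11
  t9 = (a.0 + b.0 + (a.0 + 0 | 0) + b.0 | (0 | 0)) | 0 → ··a··> t10, ··b··> t10, ··b··> t11
  t10 = 0 | 0 → stopped
  t11 = 0 | (0 | 0) | 0 → stopped
Executing bb from P (initial set {s0}):
  step 1 (b): {s1, s2}
  step 2 (b): {s7}
  P completes σ.
Executing bb from Q (initial set {t0}):
  step 1 (b): {t1, t2}
  step 2 (b): ∅ (Q stuck)

bb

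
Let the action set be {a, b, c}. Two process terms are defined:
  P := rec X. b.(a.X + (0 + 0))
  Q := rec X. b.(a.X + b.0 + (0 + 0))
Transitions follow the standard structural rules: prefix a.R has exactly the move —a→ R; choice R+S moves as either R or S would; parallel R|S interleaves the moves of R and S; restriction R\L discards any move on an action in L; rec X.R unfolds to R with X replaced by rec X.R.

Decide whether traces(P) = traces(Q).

trace-distinct — witness ⟨bb⟩

P's transition system — 2 states:
  s0 = rec X. b.(a.X + (0 + 0)) ⊢ =b=> s1
  s1 = a.(rec X. b.(a.X + (0 + 0))) + (0 + 0) ⊢ =a=> s0
Q's transition system — 3 states:
  t0 = rec X. b.(a.X + b.0 + (0 + 0)) ⊢ =b=> t1
  t1 = a.(rec X. b.(a.X + b.0 + (0 + 0))) + b.0 + (0 + 0) ⊢ =a=> t0, =b=> t2
  t2 = 0 ⊢ (no moves)
Trace ⟨bb⟩ through Q, begin at {t0}:
  after b @ step 1: {t1}
  after b @ step 2: {t2}
  ✓ Q
Trace ⟨bb⟩ through P, begin at {s0}:
  after b @ step 1: {s1}
  after b @ step 2: no successor for P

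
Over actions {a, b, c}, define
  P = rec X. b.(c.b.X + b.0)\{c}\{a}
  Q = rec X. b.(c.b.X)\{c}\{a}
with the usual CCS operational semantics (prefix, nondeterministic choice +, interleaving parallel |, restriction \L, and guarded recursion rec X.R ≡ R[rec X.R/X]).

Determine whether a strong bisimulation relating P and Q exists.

P ≁ Q

P's transition system — 3 states:
  u0 = rec X. b.(c.b.X + b.0)\{c}\{a} → -b-> u1
  u1 = (c.b.(rec X. b.(c.b.X + b.0)\{c}\{a}) + b.0)\{c}\{a} → -b-> u2
  u2 = 0\{c}\{a} → deadlocked
Q's transition system — 2 states:
  v0 = rec X. b.(c.b.X)\{c}\{a} → -b-> v1
  v1 = (c.b.(rec X. b.(c.b.X)\{c}\{a}))\{c}\{a} → deadlocked
Partition-refinement fixed point:
  B0 = {u0}
  B1 = {u1, v0}
  B2 = {u2, v1}
u0 ∈ B0, v0 ∈ B1 → different blocks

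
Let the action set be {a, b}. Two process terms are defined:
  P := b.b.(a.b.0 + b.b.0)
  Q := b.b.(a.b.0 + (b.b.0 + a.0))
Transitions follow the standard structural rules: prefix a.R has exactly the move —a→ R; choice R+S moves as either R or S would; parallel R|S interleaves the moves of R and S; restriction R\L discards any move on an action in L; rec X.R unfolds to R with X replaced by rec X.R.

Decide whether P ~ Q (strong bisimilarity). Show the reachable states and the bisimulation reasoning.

not bisimilar

Reachable graph of P (5 states):
  m0 = b.b.(a.b.0 + b.b.0) has moves --b--▸ m1
  m1 = b.(a.b.0 + b.b.0) has moves --b--▸ m2
  m2 = a.b.0 + b.b.0 has moves --a--▸ m3, --b--▸ m3
  m3 = b.0 has moves --b--▸ m4
  m4 = 0 has moves stopped
Reachable graph of Q (5 states):
  n0 = b.b.(a.b.0 + (b.b.0 + a.0)) has moves --b--▸ n1
  n1 = b.(a.b.0 + (b.b.0 + a.0)) has moves --b--▸ n2
  n2 = a.b.0 + (b.b.0 + a.0) has moves --a--▸ n3, --a--▸ n4, --b--▸ n4
  n3 = 0 has moves stopped
  n4 = b.0 has moves --b--▸ n3
Bisimilarity quotient blocks:
  B0 = {m0}
  B1 = {m1}
  B2 = {m2}
  B3 = {m3, n4}
  B4 = {m4, n3}
  B5 = {n0}
  B6 = {n1}
  B7 = {n2}
m0 ∈ B0, n0 ∈ B5 → different blocks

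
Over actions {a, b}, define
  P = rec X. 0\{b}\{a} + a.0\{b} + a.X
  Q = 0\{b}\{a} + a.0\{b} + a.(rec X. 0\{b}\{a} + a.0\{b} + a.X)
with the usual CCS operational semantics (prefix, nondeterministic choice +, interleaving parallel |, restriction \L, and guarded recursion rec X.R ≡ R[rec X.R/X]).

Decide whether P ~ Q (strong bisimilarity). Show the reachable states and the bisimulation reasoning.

bisimilar

P's transition system — 2 states:
  u0 = rec X. 0\{b}\{a} + a.0\{b} + a.X → ··a··> u0, ··a··> u1
  u1 = 0\{b} → ·
Q's transition system — 3 states:
  v0 = 0\{b}\{a} + a.0\{b} + a.(rec X. 0\{b}\{a} + a.0\{b} + a.X) → ··a··> v1, ··a··> v2
  v1 = 0\{b} → ·
  v2 = rec X. 0\{b}\{a} + a.0\{b} + a.X → ··a··> v1, ··a··> v2
Bisimilarity quotient blocks:
  B0 = {u0, v0, v2}
  B1 = {u1, v1}
u0 ∈ B0, v0 ∈ B0 → same block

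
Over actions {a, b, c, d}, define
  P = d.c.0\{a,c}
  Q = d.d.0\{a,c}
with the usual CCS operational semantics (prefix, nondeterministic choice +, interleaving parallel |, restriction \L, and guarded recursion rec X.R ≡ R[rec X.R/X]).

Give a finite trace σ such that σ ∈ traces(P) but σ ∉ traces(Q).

P's transition system — 3 states:
  p0 = d.c.0\{a,c} has moves —d→ p1
  p1 = c.0\{a,c} has moves —c→ p2
  p2 = 0\{a,c} has moves ∅
Q's transition system — 3 states:
  q0 = d.d.0\{a,c} has moves —d→ q1
  q1 = d.0\{a,c} has moves —d→ q2
  q2 = 0\{a,c} has moves ∅
Trace ⟨dc⟩ through P, begin at {p0}:
  step 1 (d): {p1}
  step 2 (c): {p2}
  ✓ P
Trace ⟨dc⟩ through Q, begin at {q0}:
  step 1 (d): {q1}
  step 2 (c): no successor for Q

dc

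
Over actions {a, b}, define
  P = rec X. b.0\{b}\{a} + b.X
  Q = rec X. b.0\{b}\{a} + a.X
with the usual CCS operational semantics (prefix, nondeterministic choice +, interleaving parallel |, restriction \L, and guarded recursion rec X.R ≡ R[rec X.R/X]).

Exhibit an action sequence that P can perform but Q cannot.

Reachable graph of P (2 states):
  p0 = rec X. b.0\{b}\{a} + b.X ⊢ —b→ p0, —b→ p1
  p1 = 0\{b}\{a} ⊢ stopped
Reachable graph of Q (2 states):
  q0 = rec X. b.0\{b}\{a} + a.X ⊢ —a→ q0, —b→ q1
  q1 = 0\{b}\{a} ⊢ stopped
Run σ = ⟨bb⟩ on P: start {p0}
  step 1 (b): {p0, p1}
  step 2 (b): {p0, p1}
  ✓ P
Run σ = ⟨bb⟩ on Q: start {q0}
  step 1 (b): {q1}
  step 2 (b): no successor for Q

bb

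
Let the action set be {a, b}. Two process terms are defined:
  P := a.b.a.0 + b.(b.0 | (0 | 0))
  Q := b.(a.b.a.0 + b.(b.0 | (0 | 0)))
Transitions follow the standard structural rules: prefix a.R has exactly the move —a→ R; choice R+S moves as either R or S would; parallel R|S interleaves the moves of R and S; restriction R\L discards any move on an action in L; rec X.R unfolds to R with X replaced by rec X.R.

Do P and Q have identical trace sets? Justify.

traces(P) ≠ traces(Q) — witness ⟨a⟩

Reachable graph of P (6 states):
  s0 = a.b.a.0 + b.(b.0 | (0 | 0)) → —a→ s1, —b→ s2
  s1 = b.a.0 → —b→ s3
  s2 = b.0 | (0 | 0) → —b→ s4
  s3 = a.0 → —a→ s5
  s4 = 0 | (0 | 0) → stopped
  s5 = 0 → stopped
Reachable graph of Q (7 states):
  t0 = b.(a.b.a.0 + b.(b.0 | (0 | 0))) → —b→ t1
  t1 = a.b.a.0 + b.(b.0 | (0 | 0)) → —a→ t2, —b→ t3
  t2 = b.a.0 → —b→ t4
  t3 = b.0 | (0 | 0) → —b→ t5
  t4 = a.0 → —a→ t6
  t5 = 0 | (0 | 0) → stopped
  t6 = 0 → stopped
Executing a from P (initial set {s0}):
  after a @ step 1: {s1}
  P completes σ.
Executing a from Q (initial set {t0}):
  after a @ step 1: ∅ (Q stuck)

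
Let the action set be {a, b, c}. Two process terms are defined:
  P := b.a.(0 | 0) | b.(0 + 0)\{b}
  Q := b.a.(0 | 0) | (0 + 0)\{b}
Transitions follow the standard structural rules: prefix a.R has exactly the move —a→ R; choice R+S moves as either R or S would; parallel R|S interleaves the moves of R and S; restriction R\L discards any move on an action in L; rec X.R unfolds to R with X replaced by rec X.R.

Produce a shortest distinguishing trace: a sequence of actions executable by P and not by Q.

bb

Reachable graph of P (6 states):
  m0 = b.a.(0 | 0) | b.(0 + 0)\{b} | ··b··> m1, ··b··> m2
  m1 = a.(0 | 0) | b.(0 + 0)\{b} | ··a··> m3, ··b··> m4
  m2 = b.a.(0 | 0) | (0 + 0)\{b} | ··b··> m4
  m3 = 0 | 0 | b.(0 + 0)\{b} | ··b··> m5
  m4 = a.(0 | 0) | (0 + 0)\{b} | ··a··> m5
  m5 = 0 | 0 | (0 + 0)\{b} | ·
Reachable graph of Q (3 states):
  n0 = b.a.(0 | 0) | (0 + 0)\{b} | ··b··> n1
  n1 = a.(0 | 0) | (0 + 0)\{b} | ··a··> n2
  n2 = 0 | 0 | (0 + 0)\{b} | ·
Run σ = ⟨bb⟩ on P: start {m0}
  after b @ step 1: {m1, m2}
  after b @ step 2: {m4}
  — P admits the full trace.
Run σ = ⟨bb⟩ on Q: start {n0}
  after b @ step 1: {n1}
  after b @ step 2: ∅ (Q stuck)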